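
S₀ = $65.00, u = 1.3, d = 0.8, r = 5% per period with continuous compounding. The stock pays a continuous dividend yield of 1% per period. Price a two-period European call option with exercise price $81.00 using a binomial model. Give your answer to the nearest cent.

$6.06

Per-period risk-free factor R = e^0.05 = 1.0513; dividend-adjusted growth = e^(0.05−0.01) = 1.0408.
Risk-neutral probability p = (1.0408 − 0.8)/(1.3 − 0.8) = 0.2408/0.5000 = 0.4816
Terminal stock prices: S_uu = 109.9, S_ud = 67.6, S_dd = 41.6
Terminal payoffs (S − K): max(28.85, 0) = 28.85, max(-13.4, 0) = 0, max(-39.4, 0) = 0
Node u (S = 84.5): V_u = e^(−0.05)·[0.4816·28.8500 + 0.5184·0.0000] = 13.2171
Node d (S = 52): V_d = e^(−0.05)·[0.4816·0.0000 + 0.5184·0.0000] = 0.0000
Node 0 (S = 65): V_0 = e^(−0.05)·[0.4816·13.2171 + 0.5184·0.0000] = 6.0552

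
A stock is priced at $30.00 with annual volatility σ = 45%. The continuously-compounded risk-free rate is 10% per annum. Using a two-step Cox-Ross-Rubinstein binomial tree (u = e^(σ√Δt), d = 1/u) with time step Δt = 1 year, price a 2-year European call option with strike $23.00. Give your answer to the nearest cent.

CRR parameters: u = e^(σ√Δt) = e^(0.45·√1) = 1.5683, d = 1/u = 0.6376
Per-period rate: rΔt = 0.1·1 = 0.1, so R = e^0.1 = 1.1052
Risk-neutral probability p = (e^0.1 − 0.6376)/(1.5683 − 0.6376) = 0.4675/0.9307 = 0.5024
Terminal stock prices: S_uu = 73.79, S_ud = 30, S_dd = 12.2
Terminal payoffs (S − K): max(50.79, 0) = 50.79, max(7, 0) = 7, max(-10.8, 0) = 0
Node u (S = 47.05): V_u = e^(−0.1)·[0.5024·50.7881 + 0.4976·7.0000] = 26.2381
Node d (S = 19.13): V_d = e^(−0.1)·[0.5024·7.0000 + 0.4976·0.0000] = 3.1819
Node 0 (S = 30): V_0 = e^(−0.1)·[0.5024·26.2381 + 0.4976·3.1819] = 13.3595

$13.36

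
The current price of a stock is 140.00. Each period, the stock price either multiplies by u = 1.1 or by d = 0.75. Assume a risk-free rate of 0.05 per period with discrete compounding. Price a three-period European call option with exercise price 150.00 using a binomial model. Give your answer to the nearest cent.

19.77

Risk-neutral probability p = (1 + 0.05 − 0.75)/(1.1 − 0.75) = 0.3000/0.3500 = 0.8571
Terminal stock prices: S_uuu = 186.3, S_uud = 127.1, S_udd = 86.62, S_ddd = 59.06
Terminal payoffs (S − K): max(36.34, 0) = 36.34, max(-22.95, 0) = 0, max(-63.38, 0) = 0, max(-90.94, 0) = 0
Node uu (S = 169.4): V_uu = 1/1.05·[0.8571·36.3400 + 0.1429·0.0000] = 29.6653
Node ud (S = 115.5): V_ud = 1/1.05·[0.8571·0.0000 + 0.1429·0.0000] = 0.0000
Node dd (S = 78.75): V_dd = 1/1.05·[0.8571·0.0000 + 0.1429·0.0000] = 0.0000
Node u (S = 154): V_u = 1/1.05·[0.8571·29.6653 + 0.1429·0.0000] = 24.2166
Node d (S = 105): V_d = 1/1.05·[0.8571·0.0000 + 0.1429·0.0000] = 0.0000
Node 0 (S = 140): V_0 = 1/1.05·[0.8571·24.2166 + 0.1429·0.0000] = 19.7686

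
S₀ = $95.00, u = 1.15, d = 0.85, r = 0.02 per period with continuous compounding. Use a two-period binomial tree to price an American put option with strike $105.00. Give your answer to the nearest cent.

Risk-neutral probability p = (e^0.02 − 0.85)/(1.15 − 0.85) = 0.1702/0.3000 = 0.5673
Terminal stock prices: S_uu = 125.6, S_ud = 92.86, S_dd = 68.64
Terminal payoffs (K − S): max(-20.64, 0) = 0, max(12.14, 0) = 12.14, max(36.36, 0) = 36.36
Node u (S = 109.2): continuation = e^(−0.02)·[0.5673·0.0000 + 0.4327·12.1375] = 5.1475; exercise value = 0.0000 ≤ continuation, so V_u = 5.1475
Node d (S = 80.75): continuation = e^(−0.02)·[0.5673·12.1375 + 0.4327·36.3625] = 22.1709; exercise value = 24.2500 > continuation, so V_d = 24.2500 (exercise)
Node 0 (S = 95): continuation = e^(−0.02)·[0.5673·5.1475 + 0.4327·24.2500] = 13.1468; exercise value = 10.0000 ≤ continuation, so V_0 = 13.1468

$13.15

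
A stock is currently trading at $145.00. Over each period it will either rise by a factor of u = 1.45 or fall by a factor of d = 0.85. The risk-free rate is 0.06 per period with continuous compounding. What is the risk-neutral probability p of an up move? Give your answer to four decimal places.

p = 0.3531

Risk-neutral probability p = (e^0.06 − 0.85)/(1.45 − 0.85) = 0.2118/0.6000 = 0.3531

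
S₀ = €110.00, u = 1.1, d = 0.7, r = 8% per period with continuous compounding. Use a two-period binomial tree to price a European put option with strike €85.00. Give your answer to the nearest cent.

Risk-neutral probability p = (e^0.08 − 0.7)/(1.1 − 0.7) = 0.3833/0.4000 = 0.9582
Terminal stock prices: S_uu = 133.1, S_ud = 84.7, S_dd = 53.9
Terminal payoffs (K − S): max(-48.1, 0) = 0, max(0.3, 0) = 0.3, max(31.1, 0) = 31.1
Node u (S = 121): V_u = e^(−0.08)·[0.9582·0.0000 + 0.0418·0.3000] = 0.0116
Node d (S = 77): V_d = e^(−0.08)·[0.9582·0.3000 + 0.0418·31.1000] = 1.4649
Node 0 (S = 110): V_0 = e^(−0.08)·[0.9582·0.0116 + 0.0418·1.4649] = 0.0667

€0.07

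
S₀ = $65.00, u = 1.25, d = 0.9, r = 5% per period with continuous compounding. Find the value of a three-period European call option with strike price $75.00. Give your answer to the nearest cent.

Risk-neutral probability p = (e^0.05 − 0.9)/(1.25 − 0.9) = 0.1513/0.3500 = 0.4322
Terminal stock prices: S_uuu = 127, S_uud = 91.41, S_udd = 65.81, S_ddd = 47.39
Terminal payoffs (S − K): max(51.95, 0) = 51.95, max(16.41, 0) = 16.41, max(-9.188, 0) = 0, max(-27.61, 0) = 0
Node uu (S = 101.6): V_uu = e^(−0.05)·[0.4322·51.9531 + 0.5678·16.4062] = 30.2203
Node ud (S = 73.12): V_ud = e^(−0.05)·[0.4322·16.4062 + 0.5678·0.0000] = 6.7450
Node dd (S = 52.65): V_dd = e^(−0.05)·[0.4322·0.0000 + 0.5678·0.0000] = 0.0000
Node u (S = 81.25): V_u = e^(−0.05)·[0.4322·30.2203 + 0.5678·6.7450] = 16.0673
Node d (S = 58.5): V_d = e^(−0.05)·[0.4322·6.7450 + 0.5678·0.0000] = 2.7730
Node 0 (S = 65): V_0 = e^(−0.05)·[0.4322·16.0673 + 0.5678·2.7730] = 8.1034

$8.10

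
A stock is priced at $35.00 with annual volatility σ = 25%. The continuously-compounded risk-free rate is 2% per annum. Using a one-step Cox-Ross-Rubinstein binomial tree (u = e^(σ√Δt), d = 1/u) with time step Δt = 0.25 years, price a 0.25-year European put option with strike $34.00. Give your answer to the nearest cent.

$1.58

CRR parameters: u = e^(σ√Δt) = e^(0.25·√0.25) = 1.1331, d = 1/u = 0.8825
Per-period rate: rΔt = 0.02·0.25 = 0.005, so R = e^0.005 = 1.0050
Risk-neutral probability p = (e^0.005 − 0.8825)/(1.1331 − 0.8825) = 0.1225/0.2507 = 0.4888
Terminal stock prices: S_u = 39.66, S_d = 30.89
Terminal payoffs (K − S): max(-5.66, 0) = 0, max(3.113, 0) = 3.113
Node 0 (S = 35): V_0 = e^(−0.005)·[0.4888·0.0000 + 0.5112·3.1126] = 1.5833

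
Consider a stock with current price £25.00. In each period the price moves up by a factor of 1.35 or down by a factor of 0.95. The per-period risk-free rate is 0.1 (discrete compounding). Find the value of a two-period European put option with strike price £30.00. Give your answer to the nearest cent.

£2.40

Risk-neutral probability p = (1 + 0.1 − 0.95)/(1.35 − 0.95) = 0.1500/0.4000 = 0.3750
Terminal stock prices: S_uu = 45.56, S_ud = 32.06, S_dd = 22.56
Terminal payoffs (K − S): max(-15.56, 0) = 0, max(-2.062, 0) = 0, max(7.438, 0) = 7.438
Node u (S = 33.75): V_u = 1/1.1·[0.3750·0.0000 + 0.6250·0.0000] = 0.0000
Node d (S = 23.75): V_d = 1/1.1·[0.3750·0.0000 + 0.6250·7.4375] = 4.2259
Node 0 (S = 25): V_0 = 1/1.1·[0.3750·0.0000 + 0.6250·4.2259] = 2.4011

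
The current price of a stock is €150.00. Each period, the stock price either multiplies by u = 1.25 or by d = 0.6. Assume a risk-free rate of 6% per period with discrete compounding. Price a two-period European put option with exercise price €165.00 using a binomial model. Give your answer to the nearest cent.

€27.77

Risk-neutral probability p = (1 + 0.06 − 0.6)/(1.25 − 0.6) = 0.4600/0.6500 = 0.7077
Terminal stock prices: S_uu = 234.4, S_ud = 112.5, S_dd = 54
Terminal payoffs (K − S): max(-69.38, 0) = 0, max(52.5, 0) = 52.5, max(111, 0) = 111
Node u (S = 187.5): V_u = 1/1.06·[0.7077·0.0000 + 0.2923·52.5000] = 14.4775
Node d (S = 90): V_d = 1/1.06·[0.7077·52.5000 + 0.2923·111.0000] = 65.6604
Node 0 (S = 150): V_0 = 1/1.06·[0.7077·14.4775 + 0.2923·65.6604] = 27.7723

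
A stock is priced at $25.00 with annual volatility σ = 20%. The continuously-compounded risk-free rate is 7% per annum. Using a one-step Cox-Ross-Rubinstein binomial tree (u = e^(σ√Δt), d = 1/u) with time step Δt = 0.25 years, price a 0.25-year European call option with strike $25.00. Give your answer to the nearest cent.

$1.45

CRR parameters: u = e^(σ√Δt) = e^(0.2·√0.25) = 1.1052, d = 1/u = 0.9048
Per-period rate: rΔt = 0.07·0.25 = 0.0175, so R = e^0.0175 = 1.0177
Risk-neutral probability p = (e^0.0175 − 0.9048)/(1.1052 − 0.9048) = 0.1128/0.2003 = 0.5631
Terminal stock prices: S_u = 27.63, S_d = 22.62
Terminal payoffs (S − K): max(2.629, 0) = 2.629, max(-2.379, 0) = 0
Node 0 (S = 25): V_0 = e^(−0.0175)·[0.5631·2.6293 + 0.4369·0.0000] = 1.4550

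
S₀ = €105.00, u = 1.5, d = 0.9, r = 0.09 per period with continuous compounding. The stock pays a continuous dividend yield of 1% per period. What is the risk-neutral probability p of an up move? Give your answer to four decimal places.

Per-period risk-free factor R = e^0.09 = 1.0942; dividend-adjusted growth = e^(0.09−0.01) = 1.0833.
Risk-neutral probability p = (1.0833 − 0.9)/(1.5 − 0.9) = 0.1833/0.6000 = 0.3055

p = 0.3055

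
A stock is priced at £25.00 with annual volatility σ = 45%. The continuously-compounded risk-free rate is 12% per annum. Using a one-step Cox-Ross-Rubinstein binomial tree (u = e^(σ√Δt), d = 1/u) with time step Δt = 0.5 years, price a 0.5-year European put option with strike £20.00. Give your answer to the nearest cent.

£0.83

CRR parameters: u = e^(σ√Δt) = e^(0.45·√0.5) = 1.3746, d = 1/u = 0.7275
Per-period rate: rΔt = 0.12·0.5 = 0.06, so R = e^0.06 = 1.0618
Risk-neutral probability p = (e^0.06 − 0.7275)/(1.3746 − 0.7275) = 0.3344/0.6472 = 0.5167
Terminal stock prices: S_u = 34.37, S_d = 18.19
Terminal payoffs (K − S): max(-14.37, 0) = 0, max(1.814, 0) = 1.814
Node 0 (S = 25): V_0 = e^(−0.06)·[0.5167·0.0000 + 0.4833·1.8135] = 0.8255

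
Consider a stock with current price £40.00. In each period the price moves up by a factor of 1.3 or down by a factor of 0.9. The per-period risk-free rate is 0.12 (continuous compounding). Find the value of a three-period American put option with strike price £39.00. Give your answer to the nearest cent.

Risk-neutral probability p = (e^0.12 − 0.9)/(1.3 − 0.9) = 0.2275/0.4000 = 0.5687
Terminal stock prices: S_uuu = 87.88, S_uud = 60.84, S_udd = 42.12, S_ddd = 29.16
Terminal payoffs (K − S): max(-48.88, 0) = 0, max(-21.84, 0) = 0, max(-3.12, 0) = 0, max(9.84, 0) = 9.84
Node uu (S = 67.6): continuation = e^(−0.12)·[0.5687·0.0000 + 0.4313·0.0000] = 0.0000; exercise value = 0.0000 ≤ continuation, so V_uu = 0.0000
Node ud (S = 46.8): continuation = e^(−0.12)·[0.5687·0.0000 + 0.4313·0.0000] = 0.0000; exercise value = 0.0000 ≤ continuation, so V_ud = 0.0000
Node dd (S = 32.4): continuation = e^(−0.12)·[0.5687·0.0000 + 0.4313·9.8400] = 3.7637; exercise value = 6.6000 > continuation, so V_dd = 6.6000 (exercise)
Node u (S = 52): continuation = e^(−0.12)·[0.5687·0.0000 + 0.4313·0.0000] = 0.0000; exercise value = 0.0000 ≤ continuation, so V_u = 0.0000
Node d (S = 36): continuation = e^(−0.12)·[0.5687·0.0000 + 0.4313·6.6000] = 2.5244; exercise value = 3.0000 > continuation, so V_d = 3.0000 (exercise)
Node 0 (S = 40): continuation = e^(−0.12)·[0.5687·0.0000 + 0.4313·3.0000] = 1.1475; exercise value = 0.0000 ≤ continuation, so V_0 = 1.1475

£1.15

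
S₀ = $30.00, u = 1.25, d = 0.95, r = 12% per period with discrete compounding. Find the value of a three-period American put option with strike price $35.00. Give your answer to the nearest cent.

Risk-neutral probability p = (1 + 0.12 − 0.95)/(1.25 − 0.95) = 0.1700/0.3000 = 0.5667
Terminal stock prices: S_uuu = 58.59, S_uud = 44.53, S_udd = 33.84, S_ddd = 25.72
Terminal payoffs (K − S): max(-23.59, 0) = 0, max(-9.531, 0) = 0, max(1.156, 0) = 1.156, max(9.279, 0) = 9.279
Node uu (S = 46.88): continuation = 1/1.12·[0.5667·0.0000 + 0.4333·0.0000] = 0.0000; exercise value = 0.0000 ≤ continuation, so V_uu = 0.0000
Node ud (S = 35.62): continuation = 1/1.12·[0.5667·0.0000 + 0.4333·1.1562] = 0.4474; exercise value = 0.0000 ≤ continuation, so V_ud = 0.4474
Node dd (S = 27.07): continuation = 1/1.12·[0.5667·1.1562 + 0.4333·9.2788] = 4.1750; exercise value = 7.9250 > continuation, so V_dd = 7.9250 (exercise)
Node u (S = 37.5): continuation = 1/1.12·[0.5667·0.0000 + 0.4333·0.4474] = 0.1731; exercise value = 0.0000 ≤ continuation, so V_u = 0.1731
Node d (S = 28.5): continuation = 1/1.12·[0.5667·0.4474 + 0.4333·7.9250] = 3.2926; exercise value = 6.5000 > continuation, so V_d = 6.5000 (exercise)
Node 0 (S = 30): continuation = 1/1.12·[0.5667·0.1731 + 0.4333·6.5000] = 2.6025; exercise value = 5.0000 > continuation, so V_0 = 5.0000 (exercise)

$5.00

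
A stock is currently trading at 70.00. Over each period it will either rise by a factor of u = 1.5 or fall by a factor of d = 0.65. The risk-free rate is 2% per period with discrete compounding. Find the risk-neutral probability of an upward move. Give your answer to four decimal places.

p = 0.4353

Risk-neutral probability p = (1 + 0.02 − 0.65)/(1.5 − 0.65) = 0.3700/0.8500 = 0.4353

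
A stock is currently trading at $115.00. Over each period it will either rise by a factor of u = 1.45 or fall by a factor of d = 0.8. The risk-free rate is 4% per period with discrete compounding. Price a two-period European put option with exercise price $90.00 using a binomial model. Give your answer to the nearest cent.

Risk-neutral probability p = (1 + 0.04 − 0.8)/(1.45 − 0.8) = 0.2400/0.6500 = 0.3692
Terminal stock prices: S_uu = 241.8, S_ud = 133.4, S_dd = 73.6
Terminal payoffs (K − S): max(-151.8, 0) = 0, max(-43.4, 0) = 0, max(16.4, 0) = 16.4
Node u (S = 166.8): V_u = 1/1.04·[0.3692·0.0000 + 0.6308·0.0000] = 0.0000
Node d (S = 92): V_d = 1/1.04·[0.3692·0.0000 + 0.6308·16.4000] = 9.9467
Node 0 (S = 115): V_0 = 1/1.04·[0.3692·0.0000 + 0.6308·9.9467] = 6.0328

$6.03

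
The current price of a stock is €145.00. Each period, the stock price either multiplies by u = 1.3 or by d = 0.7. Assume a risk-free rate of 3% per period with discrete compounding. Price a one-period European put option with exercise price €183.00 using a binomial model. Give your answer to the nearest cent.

Risk-neutral probability p = (1 + 0.03 − 0.7)/(1.3 − 0.7) = 0.3300/0.6000 = 0.5500
Terminal stock prices: S_u = 188.5, S_d = 101.5
Terminal payoffs (K − S): max(-5.5, 0) = 0, max(81.5, 0) = 81.5
Node 0 (S = 145): V_0 = 1/1.03·[0.5500·0.0000 + 0.4500·81.5000] = 35.6068

€35.61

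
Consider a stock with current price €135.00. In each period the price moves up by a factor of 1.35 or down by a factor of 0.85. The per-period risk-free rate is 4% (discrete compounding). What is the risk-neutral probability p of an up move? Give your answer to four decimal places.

Risk-neutral probability p = (1 + 0.04 − 0.85)/(1.35 − 0.85) = 0.1900/0.5000 = 0.3800

p = 0.3800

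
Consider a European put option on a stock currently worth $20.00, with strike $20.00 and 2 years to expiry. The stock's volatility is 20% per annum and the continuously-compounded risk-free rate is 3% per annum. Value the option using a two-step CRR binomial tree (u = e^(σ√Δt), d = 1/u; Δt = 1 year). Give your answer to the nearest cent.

$1.40

CRR parameters: u = e^(σ√Δt) = e^(0.2·√1) = 1.2214, d = 1/u = 0.8187
Per-period rate: rΔt = 0.03·1 = 0.03, so R = e^0.03 = 1.0305
Risk-neutral probability p = (e^0.03 − 0.8187)/(1.2214 − 0.8187) = 0.2117/0.4027 = 0.5258
Terminal stock prices: S_uu = 29.84, S_ud = 20, S_dd = 13.41
Terminal payoffs (K − S): max(-9.836, 0) = 0, max(0, 0) = 0, max(6.594, 0) = 6.594
Node u (S = 24.43): V_u = e^(−0.03)·[0.5258·0.0000 + 0.4742·0.0000] = 0.0000
Node d (S = 16.37): V_d = e^(−0.03)·[0.5258·0.0000 + 0.4742·6.5936] = 3.0343
Node 0 (S = 20): V_0 = e^(−0.03)·[0.5258·0.0000 + 0.4742·3.0343] = 1.3963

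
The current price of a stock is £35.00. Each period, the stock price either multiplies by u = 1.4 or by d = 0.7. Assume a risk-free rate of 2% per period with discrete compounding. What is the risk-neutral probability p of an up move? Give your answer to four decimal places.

Risk-neutral probability p = (1 + 0.02 − 0.7)/(1.4 − 0.7) = 0.3200/0.7000 = 0.4571

p = 0.4571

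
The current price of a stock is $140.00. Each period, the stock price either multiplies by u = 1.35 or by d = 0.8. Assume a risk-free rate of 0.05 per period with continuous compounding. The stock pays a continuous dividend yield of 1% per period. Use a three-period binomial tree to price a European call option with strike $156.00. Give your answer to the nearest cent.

$27.00

Per-period risk-free factor R = e^0.05 = 1.0513; dividend-adjusted growth = e^(0.05−0.01) = 1.0408.
Risk-neutral probability p = (1.0408 − 0.8)/(1.35 − 0.8) = 0.2408/0.5500 = 0.4378
Terminal stock prices: S_uuu = 344.5, S_uud = 204.1, S_udd = 121, S_ddd = 71.68
Terminal payoffs (S − K): max(188.5, 0) = 188.5, max(48.12, 0) = 48.12, max(-35.04, 0) = 0, max(-84.32, 0) = 0
Node uu (S = 255.2): V_uu = e^(−0.05)·[0.4378·188.4525 + 0.5622·48.1200] = 104.2194
Node ud (S = 151.2): V_ud = e^(−0.05)·[0.4378·48.1200 + 0.5622·0.0000] = 20.0412
Node dd (S = 89.6): V_dd = e^(−0.05)·[0.4378·0.0000 + 0.5622·0.0000] = 0.0000
Node u (S = 189): V_u = e^(−0.05)·[0.4378·104.2194 + 0.5622·20.0412] = 54.1227
Node d (S = 112): V_d = e^(−0.05)·[0.4378·20.0412 + 0.5622·0.0000] = 8.3469
Node 0 (S = 140): V_0 = e^(−0.05)·[0.4378·54.1227 + 0.5622·8.3469] = 27.0047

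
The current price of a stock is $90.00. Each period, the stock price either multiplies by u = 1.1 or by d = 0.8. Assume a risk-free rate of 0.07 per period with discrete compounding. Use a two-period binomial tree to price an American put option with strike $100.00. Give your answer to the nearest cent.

Risk-neutral probability p = (1 + 0.07 − 0.8)/(1.1 − 0.8) = 0.2700/0.3000 = 0.9000
Terminal stock prices: S_uu = 108.9, S_ud = 79.2, S_dd = 57.6
Terminal payoffs (K − S): max(-8.9, 0) = 0, max(20.8, 0) = 20.8, max(42.4, 0) = 42.4
Node u (S = 99): continuation = 1/1.07·[0.9000·0.0000 + 0.1000·20.8000] = 1.9439; exercise value = 1.0000 ≤ continuation, so V_u = 1.9439
Node d (S = 72): continuation = 1/1.07·[0.9000·20.8000 + 0.1000·42.4000] = 21.4579; exercise value = 28.0000 > continuation, so V_d = 28.0000 (exercise)
Node 0 (S = 90): continuation = 1/1.07·[0.9000·1.9439 + 0.1000·28.0000] = 4.2519; exercise value = 10.0000 > continuation, so V_0 = 10.0000 (exercise)

$10.00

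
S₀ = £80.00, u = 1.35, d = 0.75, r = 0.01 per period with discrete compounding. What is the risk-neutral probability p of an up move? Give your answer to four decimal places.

Risk-neutral probability p = (1 + 0.01 − 0.75)/(1.35 − 0.75) = 0.2600/0.6000 = 0.4333

p = 0.4333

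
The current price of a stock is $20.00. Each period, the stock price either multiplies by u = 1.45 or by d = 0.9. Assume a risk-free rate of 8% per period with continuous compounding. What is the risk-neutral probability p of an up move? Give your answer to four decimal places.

Risk-neutral probability p = (e^0.08 − 0.9)/(1.45 − 0.9) = 0.1833/0.5500 = 0.3332

p = 0.3332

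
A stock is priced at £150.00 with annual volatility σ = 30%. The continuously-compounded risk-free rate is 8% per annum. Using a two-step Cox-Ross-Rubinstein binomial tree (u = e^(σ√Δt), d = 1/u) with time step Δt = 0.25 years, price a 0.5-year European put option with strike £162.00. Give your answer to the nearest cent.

£16.56

CRR parameters: u = e^(σ√Δt) = e^(0.3·√0.25) = 1.1618, d = 1/u = 0.8607
Per-period rate: rΔt = 0.08·0.25 = 0.02, so R = e^0.02 = 1.0202
Risk-neutral probability p = (e^0.02 − 0.8607)/(1.1618 − 0.8607) = 0.1595/0.3011 = 0.5297
Terminal stock prices: S_uu = 202.5, S_ud = 150, S_dd = 111.1
Terminal payoffs (K − S): max(-40.48, 0) = 0, max(12, 0) = 12, max(50.88, 0) = 50.88
Node u (S = 174.3): V_u = e^(−0.02)·[0.5297·0.0000 + 0.4703·12.0000] = 5.5324
Node d (S = 129.1): V_d = e^(−0.02)·[0.5297·12.0000 + 0.4703·50.8773] = 29.6860
Node 0 (S = 150): V_0 = e^(−0.02)·[0.5297·5.5324 + 0.4703·29.6860] = 16.5584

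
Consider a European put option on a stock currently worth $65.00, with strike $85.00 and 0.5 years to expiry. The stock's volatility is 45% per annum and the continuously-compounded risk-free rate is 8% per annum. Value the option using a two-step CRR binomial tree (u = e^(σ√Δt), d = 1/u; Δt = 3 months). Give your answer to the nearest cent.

CRR parameters: u = e^(σ√Δt) = e^(0.45·√0.25) = 1.2523, d = 1/u = 0.7985
Per-period rate: rΔt = 0.08·0.25 = 0.02, so R = e^0.02 = 1.0202
Risk-neutral probability p = (e^0.02 − 0.7985)/(1.2523 − 0.7985) = 0.2217/0.4538 = 0.4885
Terminal stock prices: S_uu = 101.9, S_ud = 65, S_dd = 41.45
Terminal payoffs (K − S): max(-16.94, 0) = 0, max(20, 0) = 20, max(43.55, 0) = 43.55
Node u (S = 81.4): V_u = e^(−0.02)·[0.4885·0.0000 + 0.5115·20.0000] = 10.0274
Node d (S = 51.9): V_d = e^(−0.02)·[0.4885·20.0000 + 0.5115·43.5542] = 31.4133
Node 0 (S = 65): V_0 = e^(−0.02)·[0.4885·10.0274 + 0.5115·31.4133] = 20.5511

$20.55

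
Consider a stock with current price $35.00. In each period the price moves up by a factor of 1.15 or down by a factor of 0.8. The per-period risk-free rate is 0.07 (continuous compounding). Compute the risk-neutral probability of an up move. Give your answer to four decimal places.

p = 0.7786

Risk-neutral probability p = (e^0.07 − 0.8)/(1.15 − 0.8) = 0.2725/0.3500 = 0.7786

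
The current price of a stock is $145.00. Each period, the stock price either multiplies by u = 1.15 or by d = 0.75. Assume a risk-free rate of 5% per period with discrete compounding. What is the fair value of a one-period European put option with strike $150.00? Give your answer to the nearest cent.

Risk-neutral probability p = (1 + 0.05 − 0.75)/(1.15 − 0.75) = 0.3000/0.4000 = 0.7500
Terminal stock prices: S_u = 166.8, S_d = 108.8
Terminal payoffs (K − S): max(-16.75, 0) = 0, max(41.25, 0) = 41.25
Node 0 (S = 145): V_0 = 1/1.05·[0.7500·0.0000 + 0.2500·41.2500] = 9.8214

$9.82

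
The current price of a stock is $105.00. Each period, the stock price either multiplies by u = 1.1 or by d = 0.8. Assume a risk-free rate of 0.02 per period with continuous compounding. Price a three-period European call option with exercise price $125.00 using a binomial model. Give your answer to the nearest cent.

$5.50

Risk-neutral probability p = (e^0.02 − 0.8)/(1.1 − 0.8) = 0.2202/0.3000 = 0.7340
Terminal stock prices: S_uuu = 139.8, S_uud = 101.6, S_udd = 73.92, S_ddd = 53.76
Terminal payoffs (S − K): max(14.76, 0) = 14.76, max(-23.36, 0) = 0, max(-51.08, 0) = 0, max(-71.24, 0) = 0
Node uu (S = 127.1): V_uu = e^(−0.02)·[0.7340·14.7550 + 0.2660·0.0000] = 10.6158
Node ud (S = 92.4): V_ud = e^(−0.02)·[0.7340·0.0000 + 0.2660·0.0000] = 0.0000
Node dd (S = 67.2): V_dd = e^(−0.02)·[0.7340·0.0000 + 0.2660·0.0000] = 0.0000
Node u (S = 115.5): V_u = e^(−0.02)·[0.7340·10.6158 + 0.2660·0.0000] = 7.6377
Node d (S = 84): V_d = e^(−0.02)·[0.7340·0.0000 + 0.2660·0.0000] = 0.0000
Node 0 (S = 105): V_0 = e^(−0.02)·[0.7340·7.6377 + 0.2660·0.0000] = 5.4951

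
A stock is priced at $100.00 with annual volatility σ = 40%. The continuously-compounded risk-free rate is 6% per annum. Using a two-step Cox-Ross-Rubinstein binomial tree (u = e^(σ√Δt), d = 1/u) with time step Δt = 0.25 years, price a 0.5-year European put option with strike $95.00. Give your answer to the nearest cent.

$7.12

CRR parameters: u = e^(σ√Δt) = e^(0.4·√0.25) = 1.2214, d = 1/u = 0.8187
Per-period rate: rΔt = 0.06·0.25 = 0.015, so R = e^0.015 = 1.0151
Risk-neutral probability p = (e^0.015 − 0.8187)/(1.2214 − 0.8187) = 0.1964/0.4027 = 0.4877
Terminal stock prices: S_uu = 149.2, S_ud = 100, S_dd = 67.03
Terminal payoffs (K − S): max(-54.18, 0) = 0, max(-5, 0) = 0, max(27.97, 0) = 27.97
Node u (S = 122.1): V_u = e^(−0.015)·[0.4877·0.0000 + 0.5123·0.0000] = 0.0000
Node d (S = 81.87): V_d = e^(−0.015)·[0.4877·0.0000 + 0.5123·27.9680] = 14.1147
Node 0 (S = 100): V_0 = e^(−0.015)·[0.4877·0.0000 + 0.5123·14.1147] = 7.1234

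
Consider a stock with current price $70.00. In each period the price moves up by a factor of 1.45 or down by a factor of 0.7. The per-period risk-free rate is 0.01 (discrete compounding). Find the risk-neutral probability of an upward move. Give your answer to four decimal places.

p = 0.4133

Risk-neutral probability p = (1 + 0.01 − 0.7)/(1.45 − 0.7) = 0.3100/0.7500 = 0.4133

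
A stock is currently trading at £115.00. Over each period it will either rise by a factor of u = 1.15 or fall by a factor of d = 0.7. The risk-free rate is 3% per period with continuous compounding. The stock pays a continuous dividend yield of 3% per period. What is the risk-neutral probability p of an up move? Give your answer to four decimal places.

Per-period risk-free factor R = e^0.03 = 1.0305; dividend-adjusted growth = e^(0.03−0.03) = 1.0000.
Risk-neutral probability p = (1.0000 − 0.7)/(1.15 − 0.7) = 0.3000/0.4500 = 0.6667

p = 0.6667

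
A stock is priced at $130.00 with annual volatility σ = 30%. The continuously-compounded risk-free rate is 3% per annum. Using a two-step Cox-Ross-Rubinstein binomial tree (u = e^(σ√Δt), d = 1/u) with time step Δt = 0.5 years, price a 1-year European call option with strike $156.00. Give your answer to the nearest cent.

$9.65

CRR parameters: u = e^(σ√Δt) = e^(0.3·√0.5) = 1.2363, d = 1/u = 0.8089
Per-period rate: rΔt = 0.03·0.5 = 0.015, so R = e^0.015 = 1.0151
Risk-neutral probability p = (e^0.015 − 0.8089)/(1.2363 − 0.8089) = 0.2063/0.4275 = 0.4825
Terminal stock prices: S_uu = 198.7, S_ud = 130, S_dd = 85.05
Terminal payoffs (S − K): max(42.7, 0) = 42.7, max(-26, 0) = 0, max(-70.95, 0) = 0
Node u (S = 160.7): V_u = e^(−0.015)·[0.4825·42.7005 + 0.5175·0.0000] = 20.2971
Node d (S = 105.2): V_d = e^(−0.015)·[0.4825·0.0000 + 0.5175·0.0000] = 0.0000
Node 0 (S = 130): V_0 = e^(−0.015)·[0.4825·20.2971 + 0.5175·0.0000] = 9.6480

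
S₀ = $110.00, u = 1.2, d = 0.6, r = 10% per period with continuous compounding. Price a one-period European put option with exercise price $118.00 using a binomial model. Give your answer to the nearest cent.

Risk-neutral probability p = (e^0.1 − 0.6)/(1.2 − 0.6) = 0.5052/0.6000 = 0.8420
Terminal stock prices: S_u = 132, S_d = 66
Terminal payoffs (K − S): max(-14, 0) = 0, max(52, 0) = 52
Node 0 (S = 110): V_0 = e^(−0.1)·[0.8420·0.0000 + 0.1580·52.0000] = 7.4364

$7.44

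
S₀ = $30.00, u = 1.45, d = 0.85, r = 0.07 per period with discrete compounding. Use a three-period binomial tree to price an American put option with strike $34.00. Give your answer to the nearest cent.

Risk-neutral probability p = (1 + 0.07 − 0.85)/(1.45 − 0.85) = 0.2200/0.6000 = 0.3667
Terminal stock prices: S_uuu = 91.46, S_uud = 53.61, S_udd = 31.43, S_ddd = 18.42
Terminal payoffs (K − S): max(-57.46, 0) = 0, max(-19.61, 0) = 0, max(2.571, 0) = 2.571, max(15.58, 0) = 15.58
Node uu (S = 63.08): continuation = 1/1.07·[0.3667·0.0000 + 0.6333·0.0000] = 0.0000; exercise value = 0.0000 ≤ continuation, so V_uu = 0.0000
Node ud (S = 36.98): continuation = 1/1.07·[0.3667·0.0000 + 0.6333·2.5713] = 1.5219; exercise value = 0.0000 ≤ continuation, so V_ud = 1.5219
Node dd (S = 21.67): continuation = 1/1.07·[0.3667·2.5713 + 0.6333·15.5763] = 10.1007; exercise value = 12.3250 > continuation, so V_dd = 12.3250 (exercise)
Node u (S = 43.5): continuation = 1/1.07·[0.3667·0.0000 + 0.6333·1.5219] = 0.9008; exercise value = 0.0000 ≤ continuation, so V_u = 0.9008
Node d (S = 25.5): continuation = 1/1.07·[0.3667·1.5219 + 0.6333·12.3250] = 7.8167; exercise value = 8.5000 > continuation, so V_d = 8.5000 (exercise)
Node 0 (S = 30): continuation = 1/1.07·[0.3667·0.9008 + 0.6333·8.5000] = 5.3398; exercise value = 4.0000 ≤ continuation, so V_0 = 5.3398

$5.34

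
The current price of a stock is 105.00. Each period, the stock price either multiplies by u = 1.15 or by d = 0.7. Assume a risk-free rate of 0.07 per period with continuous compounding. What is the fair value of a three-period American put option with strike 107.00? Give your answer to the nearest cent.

9.10

Risk-neutral probability p = (e^0.07 − 0.7)/(1.15 − 0.7) = 0.3725/0.4500 = 0.8278
Terminal stock prices: S_uuu = 159.7, S_uud = 97.2, S_udd = 59.17, S_ddd = 36.01
Terminal payoffs (K − S): max(-52.69, 0) = 0, max(9.796, 0) = 9.796, max(47.83, 0) = 47.83, max(70.99, 0) = 70.99
Node uu (S = 138.9): continuation = e^(−0.07)·[0.8278·0.0000 + 0.1722·9.7963] = 1.5729; exercise value = 0.0000 ≤ continuation, so V_uu = 1.5729
Node ud (S = 84.52): continuation = e^(−0.07)·[0.8278·9.7963 + 0.1722·47.8325] = 15.2411; exercise value = 22.4750 > continuation, so V_ud = 22.4750 (exercise)
Node dd (S = 51.45): continuation = e^(−0.07)·[0.8278·47.8325 + 0.1722·70.9850] = 48.3161; exercise value = 55.5500 > continuation, so V_dd = 55.5500 (exercise)
Node u (S = 120.7): continuation = e^(−0.07)·[0.8278·1.5729 + 0.1722·22.4750] = 4.8226; exercise value = 0.0000 ≤ continuation, so V_u = 4.8226
Node d (S = 73.5): continuation = e^(−0.07)·[0.8278·22.4750 + 0.1722·55.5500] = 26.2661; exercise value = 33.5000 > continuation, so V_d = 33.5000 (exercise)
Node 0 (S = 105): continuation = e^(−0.07)·[0.8278·4.8226 + 0.1722·33.5000] = 9.1011; exercise value = 2.0000 ≤ continuation, so V_0 = 9.1011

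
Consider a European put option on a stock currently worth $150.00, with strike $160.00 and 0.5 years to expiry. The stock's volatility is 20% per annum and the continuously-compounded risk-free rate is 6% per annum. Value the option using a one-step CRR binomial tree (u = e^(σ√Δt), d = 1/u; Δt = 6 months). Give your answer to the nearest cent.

$12.37

CRR parameters: u = e^(σ√Δt) = e^(0.2·√0.5) = 1.1519, d = 1/u = 0.8681
Per-period rate: rΔt = 0.06·0.5 = 0.03, so R = e^0.03 = 1.0305
Risk-neutral probability p = (e^0.03 − 0.8681)/(1.1519 − 0.8681) = 0.1623/0.2838 = 0.5720
Terminal stock prices: S_u = 172.8, S_d = 130.2
Terminal payoffs (K − S): max(-12.79, 0) = 0, max(29.78, 0) = 29.78
Node 0 (S = 150): V_0 = e^(−0.03)·[0.5720·0.0000 + 0.4280·29.7815] = 12.3692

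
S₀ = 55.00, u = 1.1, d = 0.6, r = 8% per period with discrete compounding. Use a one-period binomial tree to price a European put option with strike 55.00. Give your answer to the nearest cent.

0.81

Risk-neutral probability p = (1 + 0.08 − 0.6)/(1.1 − 0.6) = 0.4800/0.5000 = 0.9600
Terminal stock prices: S_u = 60.5, S_d = 33
Terminal payoffs (K − S): max(-5.5, 0) = 0, max(22, 0) = 22
Node 0 (S = 55): V_0 = 1/1.08·[0.9600·0.0000 + 0.0400·22.0000] = 0.8148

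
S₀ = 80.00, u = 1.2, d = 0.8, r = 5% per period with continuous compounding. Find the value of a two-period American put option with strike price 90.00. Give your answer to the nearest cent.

Risk-neutral probability p = (e^0.05 − 0.8)/(1.2 − 0.8) = 0.2513/0.4000 = 0.6282
Terminal stock prices: S_uu = 115.2, S_ud = 76.8, S_dd = 51.2
Terminal payoffs (K − S): max(-25.2, 0) = 0, max(13.2, 0) = 13.2, max(38.8, 0) = 38.8
Node u (S = 96): continuation = e^(−0.05)·[0.6282·0.0000 + 0.3718·13.2000] = 4.6687; exercise value = 0.0000 ≤ continuation, so V_u = 4.6687
Node d (S = 64): continuation = e^(−0.05)·[0.6282·13.2000 + 0.3718·38.8000] = 21.6106; exercise value = 26.0000 > continuation, so V_d = 26.0000 (exercise)
Node 0 (S = 80): continuation = e^(−0.05)·[0.6282·4.6687 + 0.3718·26.0000] = 11.9856; exercise value = 10.0000 ≤ continuation, so V_0 = 11.9856

11.99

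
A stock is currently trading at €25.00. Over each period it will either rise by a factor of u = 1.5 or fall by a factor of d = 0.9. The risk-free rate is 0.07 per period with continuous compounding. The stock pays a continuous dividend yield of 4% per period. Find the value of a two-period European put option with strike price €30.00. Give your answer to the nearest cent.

Per-period risk-free factor R = e^0.07 = 1.0725; dividend-adjusted growth = e^(0.07−0.04) = 1.0305.
Risk-neutral probability p = (1.0305 − 0.9)/(1.5 − 0.9) = 0.1305/0.6000 = 0.2174
Terminal stock prices: S_uu = 56.25, S_ud = 33.75, S_dd = 20.25
Terminal payoffs (K − S): max(-26.25, 0) = 0, max(-3.75, 0) = 0, max(9.75, 0) = 9.75
Node u (S = 37.5): V_u = e^(−0.07)·[0.2174·0.0000 + 0.7826·0.0000] = 0.0000
Node d (S = 22.5): V_d = e^(−0.07)·[0.2174·0.0000 + 0.7826·9.7500] = 7.1143
Node 0 (S = 25): V_0 = e^(−0.07)·[0.2174·0.0000 + 0.7826·7.1143] = 5.1911

€5.19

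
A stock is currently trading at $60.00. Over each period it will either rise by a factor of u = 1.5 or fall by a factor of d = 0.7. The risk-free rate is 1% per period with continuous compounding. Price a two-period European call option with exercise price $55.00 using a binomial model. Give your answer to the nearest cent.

Risk-neutral probability p = (e^0.01 − 0.7)/(1.5 − 0.7) = 0.3101/0.8000 = 0.3876
Terminal stock prices: S_uu = 135, S_ud = 63, S_dd = 29.4
Terminal payoffs (S − K): max(80, 0) = 80, max(8, 0) = 8, max(-25.6, 0) = 0
Node u (S = 90): V_u = e^(−0.01)·[0.3876·80.0000 + 0.6124·8.0000] = 35.5473
Node d (S = 42): V_d = e^(−0.01)·[0.3876·8.0000 + 0.6124·0.0000] = 3.0697
Node 0 (S = 60): V_0 = e^(−0.01)·[0.3876·35.5473 + 0.6124·3.0697] = 15.5010

$15.50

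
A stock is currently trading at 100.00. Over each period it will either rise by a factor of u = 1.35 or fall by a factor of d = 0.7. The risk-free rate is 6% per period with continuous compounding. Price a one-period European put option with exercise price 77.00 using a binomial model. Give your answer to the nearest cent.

Risk-neutral probability p = (e^0.06 − 0.7)/(1.35 − 0.7) = 0.3618/0.6500 = 0.5567
Terminal stock prices: S_u = 135, S_d = 70
Terminal payoffs (K − S): max(-58, 0) = 0, max(7, 0) = 7
Node 0 (S = 100): V_0 = e^(−0.06)·[0.5567·0.0000 + 0.4433·7.0000] = 2.9226

2.92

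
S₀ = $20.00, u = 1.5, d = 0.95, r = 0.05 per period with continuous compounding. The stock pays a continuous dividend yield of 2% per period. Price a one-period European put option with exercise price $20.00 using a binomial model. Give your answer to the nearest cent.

$0.81

Per-period risk-free factor R = e^0.05 = 1.0513; dividend-adjusted growth = e^(0.05−0.02) = 1.0305.
Risk-neutral probability p = (1.0305 − 0.95)/(1.5 − 0.95) = 0.0805/0.5500 = 0.1463
Terminal stock prices: S_u = 30, S_d = 19
Terminal payoffs (K − S): max(-10, 0) = 0, max(1, 0) = 1
Node 0 (S = 20): V_0 = e^(−0.05)·[0.1463·0.0000 + 0.8537·1.0000] = 0.8121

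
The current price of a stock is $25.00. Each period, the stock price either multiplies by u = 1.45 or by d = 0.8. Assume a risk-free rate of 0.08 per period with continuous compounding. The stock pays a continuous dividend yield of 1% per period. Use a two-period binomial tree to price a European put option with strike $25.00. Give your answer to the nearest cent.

$2.59

Per-period risk-free factor R = e^0.08 = 1.0833; dividend-adjusted growth = e^(0.08−0.01) = 1.0725.
Risk-neutral probability p = (1.0725 − 0.8)/(1.45 − 0.8) = 0.2725/0.6500 = 0.4192
Terminal stock prices: S_uu = 52.56, S_ud = 29, S_dd = 16
Terminal payoffs (K − S): max(-27.56, 0) = 0, max(-4, 0) = 0, max(9, 0) = 9
Node u (S = 36.25): V_u = e^(−0.08)·[0.4192·0.0000 + 0.5808·0.0000] = 0.0000
Node d (S = 20): V_d = e^(−0.08)·[0.4192·0.0000 + 0.5808·9.0000] = 4.8250
Node 0 (S = 25): V_0 = e^(−0.08)·[0.4192·0.0000 + 0.5808·4.8250] = 2.5867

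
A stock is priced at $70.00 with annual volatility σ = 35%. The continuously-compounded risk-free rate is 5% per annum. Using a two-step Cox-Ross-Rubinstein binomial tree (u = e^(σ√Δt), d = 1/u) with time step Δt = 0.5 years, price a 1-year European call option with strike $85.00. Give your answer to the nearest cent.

$6.79

CRR parameters: u = e^(σ√Δt) = e^(0.35·√0.5) = 1.2808, d = 1/u = 0.7808
Per-period rate: rΔt = 0.05·0.5 = 0.025, so R = e^0.025 = 1.0253
Risk-neutral probability p = (e^0.025 − 0.7808)/(1.2808 − 0.7808) = 0.2446/0.5000 = 0.4891
Terminal stock prices: S_uu = 114.8, S_ud = 70, S_dd = 42.67
Terminal payoffs (S − K): max(29.83, 0) = 29.83, max(-15, 0) = 0, max(-42.33, 0) = 0
Node u (S = 89.66): V_u = e^(−0.025)·[0.4891·29.8320 + 0.5109·0.0000] = 14.2296
Node d (S = 54.65): V_d = e^(−0.025)·[0.4891·0.0000 + 0.5109·0.0000] = 0.0000
Node 0 (S = 70): V_0 = e^(−0.025)·[0.4891·14.2296 + 0.5109·0.0000] = 6.7874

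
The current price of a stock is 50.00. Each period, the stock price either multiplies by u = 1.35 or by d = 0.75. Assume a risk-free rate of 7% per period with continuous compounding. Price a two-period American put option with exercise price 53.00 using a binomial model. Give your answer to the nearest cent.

7.20

Risk-neutral probability p = (e^0.07 − 0.75)/(1.35 − 0.75) = 0.3225/0.6000 = 0.5375
Terminal stock prices: S_uu = 91.13, S_ud = 50.62, S_dd = 28.12
Terminal payoffs (K − S): max(-38.13, 0) = 0, max(2.375, 0) = 2.375, max(24.88, 0) = 24.88
Node u (S = 67.5): continuation = e^(−0.07)·[0.5375·0.0000 + 0.4625·2.3750] = 1.0241; exercise value = 0.0000 ≤ continuation, so V_u = 1.0241
Node d (S = 37.5): continuation = e^(−0.07)·[0.5375·2.3750 + 0.4625·24.8750] = 11.9169; exercise value = 15.5000 > continuation, so V_d = 15.5000 (exercise)
Node 0 (S = 50): continuation = e^(−0.07)·[0.5375·1.0241 + 0.4625·15.5000] = 7.1972; exercise value = 3.0000 ≤ continuation, so V_0 = 7.1972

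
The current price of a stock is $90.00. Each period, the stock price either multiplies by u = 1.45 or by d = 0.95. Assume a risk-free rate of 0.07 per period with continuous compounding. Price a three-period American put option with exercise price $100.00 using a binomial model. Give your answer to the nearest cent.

$10.21

Risk-neutral probability p = (e^0.07 − 0.95)/(1.45 − 0.95) = 0.1225/0.5000 = 0.2450
Terminal stock prices: S_uuu = 274.4, S_uud = 179.8, S_udd = 117.8, S_ddd = 77.16
Terminal payoffs (K − S): max(-174.4, 0) = 0, max(-79.76, 0) = 0, max(-17.78, 0) = 0, max(22.84, 0) = 22.84
Node uu (S = 189.2): continuation = e^(−0.07)·[0.2450·0.0000 + 0.7550·0.0000] = 0.0000; exercise value = 0.0000 ≤ continuation, so V_uu = 0.0000
Node ud (S = 124): continuation = e^(−0.07)·[0.2450·0.0000 + 0.7550·0.0000] = 0.0000; exercise value = 0.0000 ≤ continuation, so V_ud = 0.0000
Node dd (S = 81.22): continuation = e^(−0.07)·[0.2450·0.0000 + 0.7550·22.8363] = 16.0754; exercise value = 18.7750 > continuation, so V_dd = 18.7750 (exercise)
Node u (S = 130.5): continuation = e^(−0.07)·[0.2450·0.0000 + 0.7550·0.0000] = 0.0000; exercise value = 0.0000 ≤ continuation, so V_u = 0.0000
Node d (S = 85.5): continuation = e^(−0.07)·[0.2450·0.0000 + 0.7550·18.7750] = 13.2165; exercise value = 14.5000 > continuation, so V_d = 14.5000 (exercise)
Node 0 (S = 90): continuation = e^(−0.07)·[0.2450·0.0000 + 0.7550·14.5000] = 10.2072; exercise value = 10.0000 ≤ continuation, so V_0 = 10.2072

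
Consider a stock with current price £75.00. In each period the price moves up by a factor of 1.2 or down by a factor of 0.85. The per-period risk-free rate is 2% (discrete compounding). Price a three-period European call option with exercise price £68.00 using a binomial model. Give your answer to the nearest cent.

£14.81

Risk-neutral probability p = (1 + 0.02 − 0.85)/(1.2 − 0.85) = 0.1700/0.3500 = 0.4857
Terminal stock prices: S_uuu = 129.6, S_uud = 91.8, S_udd = 65.02, S_ddd = 46.06
Terminal payoffs (S − K): max(61.6, 0) = 61.6, max(23.8, 0) = 23.8, max(-2.975, 0) = 0, max(-21.94, 0) = 0
Node uu (S = 108): V_uu = 1/1.02·[0.4857·61.6000 + 0.5143·23.8000] = 41.3333
Node ud (S = 76.5): V_ud = 1/1.02·[0.4857·23.8000 + 0.5143·0.0000] = 11.3333
Node dd (S = 54.19): V_dd = 1/1.02·[0.4857·0.0000 + 0.5143·0.0000] = 0.0000
Node u (S = 90): V_u = 1/1.02·[0.4857·41.3333 + 0.5143·11.3333] = 25.3968
Node d (S = 63.75): V_d = 1/1.02·[0.4857·11.3333 + 0.5143·0.0000] = 5.3968
Node 0 (S = 75): V_0 = 1/1.02·[0.4857·25.3968 + 0.5143·5.3968] = 14.8148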